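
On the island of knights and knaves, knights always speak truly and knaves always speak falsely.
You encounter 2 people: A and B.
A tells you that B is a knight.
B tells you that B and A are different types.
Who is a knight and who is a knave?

Knights: none. Knaves: A and B.

As a knave, A's statement "B is a knight" should be False; it is.
As a knave, B's statement "B and A are different types" should be False; it is.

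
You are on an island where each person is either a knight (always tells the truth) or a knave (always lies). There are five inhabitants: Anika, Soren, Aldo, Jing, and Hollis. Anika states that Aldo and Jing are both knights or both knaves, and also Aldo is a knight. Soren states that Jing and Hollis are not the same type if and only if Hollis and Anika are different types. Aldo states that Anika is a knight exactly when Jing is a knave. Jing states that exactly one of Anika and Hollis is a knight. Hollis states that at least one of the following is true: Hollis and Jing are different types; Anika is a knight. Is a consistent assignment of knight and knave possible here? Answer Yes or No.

Yes

One consistent assignment: Anika=knave, Soren=knight, Aldo=knave, Jing=knave, Hollis=knave.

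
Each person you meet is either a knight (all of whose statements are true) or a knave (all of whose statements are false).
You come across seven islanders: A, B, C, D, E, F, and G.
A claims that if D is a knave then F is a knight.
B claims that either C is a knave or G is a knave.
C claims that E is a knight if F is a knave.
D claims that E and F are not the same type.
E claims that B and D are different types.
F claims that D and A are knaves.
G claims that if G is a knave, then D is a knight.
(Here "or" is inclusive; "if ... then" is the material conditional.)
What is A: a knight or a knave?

A is a knight.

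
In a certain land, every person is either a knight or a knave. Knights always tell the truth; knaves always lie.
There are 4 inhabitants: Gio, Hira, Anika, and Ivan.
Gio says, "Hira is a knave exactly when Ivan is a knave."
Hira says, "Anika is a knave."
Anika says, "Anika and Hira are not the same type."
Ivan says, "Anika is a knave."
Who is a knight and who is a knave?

Gio is a knight, Hira is a knave, Anika is a knight, and Ivan is a knave.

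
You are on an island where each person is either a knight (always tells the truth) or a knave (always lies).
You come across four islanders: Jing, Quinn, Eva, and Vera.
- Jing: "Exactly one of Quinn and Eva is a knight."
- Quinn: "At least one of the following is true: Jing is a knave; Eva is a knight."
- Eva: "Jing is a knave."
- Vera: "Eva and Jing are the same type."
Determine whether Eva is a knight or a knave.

Eva is a knight.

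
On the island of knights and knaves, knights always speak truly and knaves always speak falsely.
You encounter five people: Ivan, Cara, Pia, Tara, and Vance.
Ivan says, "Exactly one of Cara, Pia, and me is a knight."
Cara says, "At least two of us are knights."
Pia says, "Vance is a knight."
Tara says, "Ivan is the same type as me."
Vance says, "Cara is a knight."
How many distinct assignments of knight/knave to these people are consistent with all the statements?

Consistent assignments:
  Ivan=knight, Cara=knave, Pia=knave, Tara=knave, Vance=knave

1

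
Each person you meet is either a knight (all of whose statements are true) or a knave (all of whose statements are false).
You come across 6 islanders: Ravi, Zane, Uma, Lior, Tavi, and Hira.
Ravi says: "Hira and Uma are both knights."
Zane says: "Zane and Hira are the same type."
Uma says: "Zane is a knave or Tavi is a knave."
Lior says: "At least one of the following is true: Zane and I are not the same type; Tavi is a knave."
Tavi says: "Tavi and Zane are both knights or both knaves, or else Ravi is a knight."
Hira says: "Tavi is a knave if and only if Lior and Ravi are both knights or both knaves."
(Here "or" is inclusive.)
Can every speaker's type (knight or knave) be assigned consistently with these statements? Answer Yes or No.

One consistent assignment: Ravi=knight, Zane=knave, Uma=knight, Lior=knave, Tavi=knight, Hira=knight.

Yes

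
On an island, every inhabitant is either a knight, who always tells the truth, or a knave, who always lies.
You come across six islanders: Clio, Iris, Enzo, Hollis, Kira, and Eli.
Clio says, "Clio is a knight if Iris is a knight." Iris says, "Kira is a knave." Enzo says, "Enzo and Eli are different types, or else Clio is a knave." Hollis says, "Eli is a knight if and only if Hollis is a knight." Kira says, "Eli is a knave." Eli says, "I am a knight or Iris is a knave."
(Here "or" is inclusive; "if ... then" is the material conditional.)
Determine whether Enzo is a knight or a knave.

Consistent assignments: {Clio=knave, Iris=knight, Enzo=knight, Hollis=knight, Kira=knave, Eli=knight}; {Clio=knave, Iris=knight, Enzo=knight, Hollis=knave, Kira=knave, Eli=knight}
In every consistent assignment, Enzo is a knight.

Enzo is a knight.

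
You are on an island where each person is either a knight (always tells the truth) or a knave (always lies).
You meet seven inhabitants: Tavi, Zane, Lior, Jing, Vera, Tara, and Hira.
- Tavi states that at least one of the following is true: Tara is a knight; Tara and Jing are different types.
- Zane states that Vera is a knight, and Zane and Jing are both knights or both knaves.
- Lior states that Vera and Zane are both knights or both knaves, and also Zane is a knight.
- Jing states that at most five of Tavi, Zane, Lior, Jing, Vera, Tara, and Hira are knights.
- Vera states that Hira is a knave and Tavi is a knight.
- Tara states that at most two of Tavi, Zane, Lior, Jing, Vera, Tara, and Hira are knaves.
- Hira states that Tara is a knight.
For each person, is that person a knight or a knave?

Knights: Tavi, Jing, and Vera. Knaves: Zane, Lior, Tara, and Hira.

Since Tavi is a knight, "at least one of the following is true: Tara is a knight; Tara and Jing are different types" needs to be True, which holds.
Zane is a knave, so "Vera is a knight, and Zane and Jing are both knights or both knaves" must be false — and it is.
Lior is a knave, and the claim "Vera and Zane are both knights or both knaves, and also Zane is a knight" is indeed false.
Jing (knight): "at most five of Tavi, Zane, Lior, Jing, Vera, Tara, and Hira are knights" — True. ✓
Since Vera is a knight, "Hira is a knave and Tavi is a knight" needs to be True, which holds.
Since Tara is a knave, "at most two of Tavi, Zane, Lior, Jing, Vera, Tara, and Hira are knaves" needs to be false, which holds.
Since Hira is a knave, "Tara is a knight" needs to be false, which holds.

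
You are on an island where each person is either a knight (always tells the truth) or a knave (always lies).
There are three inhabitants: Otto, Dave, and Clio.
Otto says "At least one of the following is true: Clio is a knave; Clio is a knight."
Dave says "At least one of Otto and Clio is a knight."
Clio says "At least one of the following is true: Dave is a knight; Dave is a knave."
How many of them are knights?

The unique consistent assignment is Otto=knight, Dave=knight, Clio=knight.
That has 3 knights.

3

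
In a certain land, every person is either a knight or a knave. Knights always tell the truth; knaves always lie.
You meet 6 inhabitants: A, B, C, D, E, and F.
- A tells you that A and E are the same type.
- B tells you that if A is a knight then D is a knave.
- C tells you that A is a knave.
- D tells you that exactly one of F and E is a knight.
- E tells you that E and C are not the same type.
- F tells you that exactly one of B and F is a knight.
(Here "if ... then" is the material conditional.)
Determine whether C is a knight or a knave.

Consistent assignments: {A=knight, B=knave, C=knave, D=knight, E=knight, F=knave}
In every consistent assignment, C is a knave.

C is a knave.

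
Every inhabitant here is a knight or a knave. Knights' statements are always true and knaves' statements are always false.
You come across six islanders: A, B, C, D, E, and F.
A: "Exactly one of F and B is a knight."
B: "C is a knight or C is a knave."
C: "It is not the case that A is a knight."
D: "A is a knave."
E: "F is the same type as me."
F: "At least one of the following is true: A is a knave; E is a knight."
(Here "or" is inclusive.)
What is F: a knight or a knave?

F is a knight.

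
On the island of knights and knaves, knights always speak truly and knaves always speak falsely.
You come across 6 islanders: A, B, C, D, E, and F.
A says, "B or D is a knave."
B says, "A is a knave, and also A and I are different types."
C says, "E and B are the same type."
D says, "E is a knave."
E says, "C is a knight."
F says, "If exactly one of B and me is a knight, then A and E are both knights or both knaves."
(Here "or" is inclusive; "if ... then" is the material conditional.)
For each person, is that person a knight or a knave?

A is a knave, B is a knight, C is a knave, D is a knight, E is a knave, and F is a knight.

A (knave): "B or D is a knave" — false. ✓
B is a knight, so "A is a knave, and also A and I are different types" must be true — and it is.
C is a knave; "E and B are the same type" is false, as required.
D is a knight, so "E is a knave" must be true — and it is.
Since E is a knave, "C is a knight" needs to be false, which holds.
F (knight): "if exactly one of B and me is a knight, then A and E are both knights or both knaves" — true. ✓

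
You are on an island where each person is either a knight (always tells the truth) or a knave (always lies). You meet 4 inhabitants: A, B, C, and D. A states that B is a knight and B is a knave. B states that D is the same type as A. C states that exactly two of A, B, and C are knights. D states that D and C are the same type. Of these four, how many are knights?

2

The unique consistent assignment is A=knave, B=knight, C=knight, D=knave.
That has 2 knights.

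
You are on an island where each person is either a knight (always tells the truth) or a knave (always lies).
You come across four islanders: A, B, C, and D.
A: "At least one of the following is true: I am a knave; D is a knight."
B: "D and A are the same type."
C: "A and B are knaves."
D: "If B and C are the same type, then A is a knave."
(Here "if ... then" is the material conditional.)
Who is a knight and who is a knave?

A is a knight, B is a knight, C is a knave, and D is a knight.

As a knight, A's statement "at least one of the following is true: I am a knave; D is a knight" should be True; it is.
Since B is a knight, "D and A are the same type" needs to be True, which holds.
As a knave, C's statement "A and B are knaves" should be False; it is.
D (knight): "if B and C are the same type, then A is a knave" — True. ✓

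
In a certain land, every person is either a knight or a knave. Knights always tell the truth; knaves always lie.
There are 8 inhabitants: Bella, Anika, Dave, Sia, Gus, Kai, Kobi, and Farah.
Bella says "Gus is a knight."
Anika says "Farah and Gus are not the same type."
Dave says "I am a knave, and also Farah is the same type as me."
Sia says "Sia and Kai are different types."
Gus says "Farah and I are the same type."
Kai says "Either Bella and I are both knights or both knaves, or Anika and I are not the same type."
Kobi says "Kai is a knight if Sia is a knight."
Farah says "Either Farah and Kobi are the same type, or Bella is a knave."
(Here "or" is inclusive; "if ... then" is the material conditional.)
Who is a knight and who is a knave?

Bella is a knight, Anika is a knave, Dave is a knave, Sia is a knave, Gus is a knight, Kai is a knave, Kobi is a knight, and Farah is a knight.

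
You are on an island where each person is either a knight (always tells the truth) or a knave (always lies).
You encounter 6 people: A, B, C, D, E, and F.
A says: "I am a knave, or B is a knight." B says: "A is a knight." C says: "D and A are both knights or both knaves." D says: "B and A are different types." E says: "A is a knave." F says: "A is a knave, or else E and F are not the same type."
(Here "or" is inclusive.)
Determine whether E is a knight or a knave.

Consistent assignments: {A=knight, B=knight, C=knave, D=knave, E=knave, F=knight}; {A=knight, B=knight, C=knave, D=knave, E=knave, F=knave}
In every consistent assignment, E is a knave.

E is a knave.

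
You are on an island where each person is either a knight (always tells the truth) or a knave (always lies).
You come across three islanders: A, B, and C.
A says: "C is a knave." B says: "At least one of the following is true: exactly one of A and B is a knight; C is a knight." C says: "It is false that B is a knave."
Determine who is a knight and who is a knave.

Suppose A is a knight. Then A's statement "C is a knave" would have to be true. Checking the 4 ways to assign the others, none is consistent with every speaker.
(For instance, with B=knight, C=knight, A's claim "C is a knave" comes out false where it would need to be true.)
So A must be a knave, making "C is a knave" false. Taking A=knave, B=knight, C=knight, each remaining statement checks out:
  B (knight): "at least one of the following is true: exactly one of A and B is a knight; C is a knight" — true. ✓
  C (knight): "it is false that B is a knave" — true. ✓
This is the unique consistent assignment.

A is a knave, B is a knight, and C is a knight.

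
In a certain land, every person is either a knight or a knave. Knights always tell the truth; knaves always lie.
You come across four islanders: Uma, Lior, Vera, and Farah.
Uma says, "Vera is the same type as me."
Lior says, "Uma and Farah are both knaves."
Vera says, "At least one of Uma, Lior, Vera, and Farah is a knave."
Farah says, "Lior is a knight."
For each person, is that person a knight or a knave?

Uma is a knight, Lior is a knave, Vera is a knight, and Farah is a knave.

Suppose Uma is a knave. Then Uma's statement "Vera is the same type as me" would have to be false. Checking the 8 ways to assign the others, none is consistent with every speaker.
(For instance, with Lior=knave, Vera=knight, Farah=knave, Lior's claim "Uma and Farah are both knaves" comes out true where it would need to be false.)
So Uma must be a knight, making "Vera is the same type as me" true. Taking Uma=knight, Lior=knave, Vera=knight, Farah=knave, each remaining statement checks out:
  Lior (knave): "Uma and Farah are both knaves" — false. ✓
  Vera (knight): "at least one of Uma, Lior, Vera, and Farah is a knave" — true. ✓
  Farah (knave): "Lior is a knight" — false. ✓
This is the unique consistent assignment.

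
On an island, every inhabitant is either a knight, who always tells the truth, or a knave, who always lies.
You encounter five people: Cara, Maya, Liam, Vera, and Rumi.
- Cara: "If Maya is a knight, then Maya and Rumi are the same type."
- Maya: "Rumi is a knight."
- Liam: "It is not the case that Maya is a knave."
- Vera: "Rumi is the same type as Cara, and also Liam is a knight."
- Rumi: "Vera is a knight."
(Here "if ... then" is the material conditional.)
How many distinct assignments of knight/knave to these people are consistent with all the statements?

2

Consistent assignments:
  Cara=knight, Maya=knight, Liam=knight, Vera=knight, Rumi=knight
  Cara=knight, Maya=knave, Liam=knave, Vera=knave, Rumi=knave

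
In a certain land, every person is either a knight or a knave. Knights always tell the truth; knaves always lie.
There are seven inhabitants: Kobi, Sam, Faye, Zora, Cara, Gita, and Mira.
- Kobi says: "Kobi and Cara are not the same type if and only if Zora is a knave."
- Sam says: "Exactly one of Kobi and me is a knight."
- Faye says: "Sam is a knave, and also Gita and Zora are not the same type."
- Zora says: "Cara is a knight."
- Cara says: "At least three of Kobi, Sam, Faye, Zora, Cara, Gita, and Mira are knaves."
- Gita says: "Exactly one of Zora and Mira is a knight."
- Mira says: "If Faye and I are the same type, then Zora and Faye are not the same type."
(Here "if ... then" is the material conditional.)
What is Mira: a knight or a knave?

Mira is a knight.

Consistent assignments: {Kobi=knave, Sam=knight, Faye=knave, Zora=knight, Cara=knight, Gita=knave, Mira=knight}
In every consistent assignment, Mira is a knight.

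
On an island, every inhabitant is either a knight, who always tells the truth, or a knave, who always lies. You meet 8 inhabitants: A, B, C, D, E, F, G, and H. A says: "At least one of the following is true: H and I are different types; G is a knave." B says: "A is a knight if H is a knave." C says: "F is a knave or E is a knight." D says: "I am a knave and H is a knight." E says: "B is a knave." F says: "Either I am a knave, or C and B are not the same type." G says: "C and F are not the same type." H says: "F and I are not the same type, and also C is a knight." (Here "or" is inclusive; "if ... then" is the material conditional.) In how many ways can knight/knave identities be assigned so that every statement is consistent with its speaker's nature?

Consistent assignments:
  A=knight, B=knight, C=knave, D=knave, E=knave, F=knight, G=knight, H=knave

1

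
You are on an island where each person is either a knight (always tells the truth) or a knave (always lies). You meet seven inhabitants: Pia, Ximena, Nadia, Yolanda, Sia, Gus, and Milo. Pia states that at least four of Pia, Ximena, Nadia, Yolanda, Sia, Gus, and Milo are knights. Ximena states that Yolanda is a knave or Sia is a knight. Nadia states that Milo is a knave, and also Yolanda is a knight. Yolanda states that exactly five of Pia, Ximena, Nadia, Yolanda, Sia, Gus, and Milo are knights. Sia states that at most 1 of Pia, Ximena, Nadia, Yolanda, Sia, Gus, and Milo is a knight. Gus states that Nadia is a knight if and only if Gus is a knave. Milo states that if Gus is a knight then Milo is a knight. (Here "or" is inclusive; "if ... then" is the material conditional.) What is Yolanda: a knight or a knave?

Yolanda is a knave.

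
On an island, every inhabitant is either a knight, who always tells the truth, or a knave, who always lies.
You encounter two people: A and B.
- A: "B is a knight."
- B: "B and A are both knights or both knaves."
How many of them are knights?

The unique consistent assignment is A=knight, B=knight.
That has 2 knights.

2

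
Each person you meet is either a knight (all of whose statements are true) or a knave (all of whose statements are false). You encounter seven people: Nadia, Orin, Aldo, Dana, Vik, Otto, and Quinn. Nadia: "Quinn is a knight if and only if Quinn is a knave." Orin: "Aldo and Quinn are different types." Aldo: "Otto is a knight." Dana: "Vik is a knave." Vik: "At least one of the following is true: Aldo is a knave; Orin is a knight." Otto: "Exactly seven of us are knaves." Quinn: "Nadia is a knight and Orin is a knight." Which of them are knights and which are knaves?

As a knave, Nadia's statement "Quinn is a knight if and only if Quinn is a knave" should be false; it is.
Orin is a knave; "Aldo and Quinn are different types" is false, as required.
Aldo is a knave; "Otto is a knight" is false, as required.
Dana is a knave, so "Vik is a knave" must be false — and it is.
Vik is a knight, so "at least one of the following is true: Aldo is a knave; Orin is a knight" must be true — and it is.
As a knave, Otto's statement "exactly seven of us are knaves" should be false; it is.
As a knave, Quinn's statement "Nadia is a knight and Orin is a knight" should be false; it is.

Nadia is a knave, Orin is a knave, Aldo is a knave, Dana is a knave, Vik is a knight, Otto is a knave, and Quinn is a knave.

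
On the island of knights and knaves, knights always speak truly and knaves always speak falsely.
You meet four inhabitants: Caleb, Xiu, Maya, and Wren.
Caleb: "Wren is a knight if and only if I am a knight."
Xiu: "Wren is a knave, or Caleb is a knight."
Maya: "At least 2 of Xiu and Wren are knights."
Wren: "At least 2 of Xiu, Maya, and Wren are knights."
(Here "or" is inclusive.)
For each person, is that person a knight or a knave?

Knights: Caleb, Xiu, Maya, and Wren. Knaves: none.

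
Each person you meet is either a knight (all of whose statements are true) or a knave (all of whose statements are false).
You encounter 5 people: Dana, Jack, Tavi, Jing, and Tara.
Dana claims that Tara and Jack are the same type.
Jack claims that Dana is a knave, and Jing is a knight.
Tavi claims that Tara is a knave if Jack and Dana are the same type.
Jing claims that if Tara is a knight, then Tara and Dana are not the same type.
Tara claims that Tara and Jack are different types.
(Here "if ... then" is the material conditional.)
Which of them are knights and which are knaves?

Suppose Dana is a knave. Then Dana's statement "Tara and Jack are the same type" would have to be false. Checking the 16 ways to assign the others, none is consistent with every speaker.
(For instance, with Jack=knave, Tavi=knight, Jing=knight, Tara=knave, Dana's claim "Tara and Jack are the same type" comes out true where it would need to be false.)
So Dana must be a knight, making "Tara and Jack are the same type" true. Taking Dana=knight, Jack=knave, Tavi=knight, Jing=knight, Tara=knave, each remaining statement checks out:
  Jack (knave): "Dana is a knave, and Jing is a knight" — false. ✓
  Tavi (knight): "Tara is a knave if Jack and Dana are the same type" — true. ✓
  Jing (knight): "if Tara is a knight, then Tara and Dana are not the same type" — true. ✓
  Tara (knave): "Tara and Jack are different types" — false. ✓
This is the unique consistent assignment.

Knights: Dana, Tavi, and Jing. Knaves: Jack and Tara.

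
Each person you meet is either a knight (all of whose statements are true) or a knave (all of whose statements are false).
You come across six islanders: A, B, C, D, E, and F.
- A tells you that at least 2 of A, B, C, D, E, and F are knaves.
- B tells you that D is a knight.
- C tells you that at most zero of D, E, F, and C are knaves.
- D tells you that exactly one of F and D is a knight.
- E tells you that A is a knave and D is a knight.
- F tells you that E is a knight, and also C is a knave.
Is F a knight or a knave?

Consistent assignments: {A=knight, B=knight, C=knave, D=knight, E=knave, F=knave}; {A=knight, B=knave, C=knave, D=knave, E=knave, F=knave}
In every consistent assignment, F is a knave.

F is a knave.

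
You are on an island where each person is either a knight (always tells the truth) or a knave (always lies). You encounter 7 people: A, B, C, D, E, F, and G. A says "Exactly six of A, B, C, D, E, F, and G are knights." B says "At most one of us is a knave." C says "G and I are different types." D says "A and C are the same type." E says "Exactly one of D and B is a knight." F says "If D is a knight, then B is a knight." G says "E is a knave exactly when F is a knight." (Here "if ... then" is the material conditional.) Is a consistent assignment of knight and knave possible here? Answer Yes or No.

No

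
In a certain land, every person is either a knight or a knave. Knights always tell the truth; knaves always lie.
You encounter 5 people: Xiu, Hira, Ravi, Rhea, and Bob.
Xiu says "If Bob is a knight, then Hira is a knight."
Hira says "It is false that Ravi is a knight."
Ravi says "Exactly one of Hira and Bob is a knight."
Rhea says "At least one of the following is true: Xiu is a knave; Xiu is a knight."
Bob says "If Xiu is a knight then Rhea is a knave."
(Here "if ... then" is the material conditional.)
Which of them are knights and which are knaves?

Knights: Ravi, Rhea, and Bob. Knaves: Xiu and Hira.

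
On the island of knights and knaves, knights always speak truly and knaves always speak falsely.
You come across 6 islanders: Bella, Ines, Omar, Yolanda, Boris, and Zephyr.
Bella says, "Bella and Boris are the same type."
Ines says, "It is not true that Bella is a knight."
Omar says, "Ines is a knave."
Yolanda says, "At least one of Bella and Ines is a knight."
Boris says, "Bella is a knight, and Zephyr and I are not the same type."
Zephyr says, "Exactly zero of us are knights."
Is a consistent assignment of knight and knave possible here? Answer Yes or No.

Yes

One consistent assignment: Bella=knight, Ines=knave, Omar=knight, Yolanda=knight, Boris=knight, Zephyr=knave.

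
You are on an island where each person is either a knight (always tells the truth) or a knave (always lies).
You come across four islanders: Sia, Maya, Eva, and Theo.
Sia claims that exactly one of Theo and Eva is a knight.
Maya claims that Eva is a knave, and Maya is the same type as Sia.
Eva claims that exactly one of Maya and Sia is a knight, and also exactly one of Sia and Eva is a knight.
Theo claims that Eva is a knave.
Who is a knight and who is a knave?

Sia is a knight, Maya is a knight, Eva is a knave, and Theo is a knight.

Suppose Sia is a knave. Then Sia's statement "exactly one of Theo and Eva is a knight" would have to be false. Checking the 8 ways to assign the others, none is consistent with every speaker.
(For instance, with Maya=knight, Eva=knave, Theo=knight, Sia's claim "exactly one of Theo and Eva is a knight" comes out true where it would need to be false.)
So Sia must be a knight, making "exactly one of Theo and Eva is a knight" true. Taking Sia=knight, Maya=knight, Eva=knave, Theo=knight, each remaining statement checks out:
  Maya (knight): "Eva is a knave, and Maya is the same type as Sia" — true. ✓
  Eva (knave): "exactly one of Maya and Sia is a knight, and also exactly one of Sia and Eva is a knight" — false. ✓
  Theo (knight): "Eva is a knave" — true. ✓
This is the unique consistent assignment.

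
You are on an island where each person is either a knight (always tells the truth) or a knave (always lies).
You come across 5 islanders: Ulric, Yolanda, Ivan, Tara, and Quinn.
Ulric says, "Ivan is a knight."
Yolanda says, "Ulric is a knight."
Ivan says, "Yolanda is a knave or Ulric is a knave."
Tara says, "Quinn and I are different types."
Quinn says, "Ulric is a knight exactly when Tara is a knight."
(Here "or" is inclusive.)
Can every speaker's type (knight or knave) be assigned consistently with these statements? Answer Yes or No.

No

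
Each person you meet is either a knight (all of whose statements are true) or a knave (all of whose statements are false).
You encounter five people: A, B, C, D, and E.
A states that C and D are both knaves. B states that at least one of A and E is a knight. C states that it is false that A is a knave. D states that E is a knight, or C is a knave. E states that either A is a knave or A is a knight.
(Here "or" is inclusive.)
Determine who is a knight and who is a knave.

As a knave, A's statement "C and D are both knaves" should be False; it is.
As a knight, B's statement "at least one of A and E is a knight" should be True; it is.
C is a knave, so "it is false that A is a knave" must be False — and it is.
D is a knight, and the claim "E is a knight, or C is a knave" is indeed True.
E is a knight, so "either A is a knave or A is a knight" must be True — and it is.

Knights: B, D, and E. Knaves: A and C.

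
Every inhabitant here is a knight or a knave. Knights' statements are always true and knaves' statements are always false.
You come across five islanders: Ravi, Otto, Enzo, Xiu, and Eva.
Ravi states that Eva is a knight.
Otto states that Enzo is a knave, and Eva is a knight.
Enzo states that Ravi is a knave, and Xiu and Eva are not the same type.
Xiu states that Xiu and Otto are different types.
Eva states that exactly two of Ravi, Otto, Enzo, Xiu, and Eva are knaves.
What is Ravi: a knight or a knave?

Consistent assignments: {Ravi=knave, Otto=knave, Enzo=knight, Xiu=knight, Eva=knave}; {Ravi=knave, Otto=knave, Enzo=knave, Xiu=knave, Eva=knave}
In every consistent assignment, Ravi is a knave.

Ravi is a knave.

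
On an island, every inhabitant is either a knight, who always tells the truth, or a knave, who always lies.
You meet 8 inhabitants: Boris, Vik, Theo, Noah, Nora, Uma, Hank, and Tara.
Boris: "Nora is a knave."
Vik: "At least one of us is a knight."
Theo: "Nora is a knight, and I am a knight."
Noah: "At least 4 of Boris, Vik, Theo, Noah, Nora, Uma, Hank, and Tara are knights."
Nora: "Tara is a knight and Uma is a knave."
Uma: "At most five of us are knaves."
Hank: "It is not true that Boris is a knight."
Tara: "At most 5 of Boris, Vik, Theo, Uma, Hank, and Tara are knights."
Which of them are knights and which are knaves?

Boris is a knight, Vik is a knight, Theo is a knave, Noah is a knight, Nora is a knave, Uma is a knight, Hank is a knave, and Tara is a knight.

Boris is a knight, so "Nora is a knave" must be True — and it is.
Vik (knight): "at least one of us is a knight" — True. ✓
Since Theo is a knave, "Nora is a knight, and I am a knight" needs to be False, which holds.
Since Noah is a knight, "at least 4 of Boris, Vik, Theo, Noah, Nora, Uma, Hank, and Tara are knights" needs to be True, which holds.
As a knave, Nora's statement "Tara is a knight and Uma is a knave" should be False; it is.
As a knight, Uma's statement "at most five of us are knaves" should be True; it is.
As a knave, Hank's statement "it is not true that Boris is a knight" should be False; it is.
Tara is a knight, and the claim "at most 5 of Boris, Vik, Theo, Uma, Hank, and Tara are knights" is indeed True.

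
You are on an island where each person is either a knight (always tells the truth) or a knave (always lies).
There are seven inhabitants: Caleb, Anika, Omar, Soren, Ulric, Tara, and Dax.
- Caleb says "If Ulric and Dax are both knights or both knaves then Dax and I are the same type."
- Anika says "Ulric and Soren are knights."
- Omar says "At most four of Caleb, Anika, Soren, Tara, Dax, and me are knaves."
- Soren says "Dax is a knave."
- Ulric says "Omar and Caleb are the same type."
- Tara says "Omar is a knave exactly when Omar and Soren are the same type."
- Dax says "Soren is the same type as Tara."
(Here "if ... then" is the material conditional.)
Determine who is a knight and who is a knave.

Knights: Caleb, Anika, Omar, Soren, and Ulric. Knaves: Tara and Dax.

Caleb is a knight, and the claim "if Ulric and Dax are both knights or both knaves then Dax and I are the same type" is indeed True.
As a knight, Anika's statement "Ulric and Soren are knights" should be True; it is.
Omar (knight): "at most four of Caleb, Anika, Soren, Tara, Dax, and me are knaves" — True. ✓
Soren is a knight, so "Dax is a knave" must be True — and it is.
Ulric is a knight, so "Omar and Caleb are the same type" must be True — and it is.
As a knave, Tara's statement "Omar is a knave exactly when Omar and Soren are the same type" should be false; it is.
Dax is a knave, so "Soren is the same type as Tara" must be false — and it is.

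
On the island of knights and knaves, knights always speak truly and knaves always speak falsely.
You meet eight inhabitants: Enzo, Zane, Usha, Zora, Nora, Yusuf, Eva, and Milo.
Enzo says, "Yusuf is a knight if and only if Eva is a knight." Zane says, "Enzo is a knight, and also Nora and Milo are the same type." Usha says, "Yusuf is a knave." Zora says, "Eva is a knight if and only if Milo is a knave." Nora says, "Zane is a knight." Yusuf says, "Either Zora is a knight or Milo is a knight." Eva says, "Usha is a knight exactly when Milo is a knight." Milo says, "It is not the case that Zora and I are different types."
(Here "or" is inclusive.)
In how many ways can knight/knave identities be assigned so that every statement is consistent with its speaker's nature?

1

Consistent assignments:
  Enzo=knave, Zane=knave, Usha=knave, Zora=knight, Nora=knave, Yusuf=knight, Eva=knave, Milo=knight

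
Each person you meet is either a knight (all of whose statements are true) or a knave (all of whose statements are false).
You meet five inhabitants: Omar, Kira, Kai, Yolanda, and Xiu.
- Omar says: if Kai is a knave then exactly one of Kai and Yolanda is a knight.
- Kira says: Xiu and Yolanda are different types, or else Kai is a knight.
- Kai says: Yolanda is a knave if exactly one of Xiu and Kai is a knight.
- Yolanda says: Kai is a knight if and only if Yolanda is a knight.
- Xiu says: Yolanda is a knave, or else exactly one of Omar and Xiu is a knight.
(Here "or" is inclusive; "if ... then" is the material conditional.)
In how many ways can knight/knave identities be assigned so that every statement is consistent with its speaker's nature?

1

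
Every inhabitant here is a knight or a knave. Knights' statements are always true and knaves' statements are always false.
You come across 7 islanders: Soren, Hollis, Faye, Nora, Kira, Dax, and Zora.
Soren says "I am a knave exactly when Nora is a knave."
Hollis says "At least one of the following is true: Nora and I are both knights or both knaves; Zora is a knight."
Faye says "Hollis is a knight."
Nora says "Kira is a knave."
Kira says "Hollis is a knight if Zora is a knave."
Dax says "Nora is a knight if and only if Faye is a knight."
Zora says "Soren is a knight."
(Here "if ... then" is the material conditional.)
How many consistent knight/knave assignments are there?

Consistent assignments:
  Soren=knave, Hollis=knave, Faye=knave, Nora=knight, Kira=knave, Dax=knave, Zora=knave

1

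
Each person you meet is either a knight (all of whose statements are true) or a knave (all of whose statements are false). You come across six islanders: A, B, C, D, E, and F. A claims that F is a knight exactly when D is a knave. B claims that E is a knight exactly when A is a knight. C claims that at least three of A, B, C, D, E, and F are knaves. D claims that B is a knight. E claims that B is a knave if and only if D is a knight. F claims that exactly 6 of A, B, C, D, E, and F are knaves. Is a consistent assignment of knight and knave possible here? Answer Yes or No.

No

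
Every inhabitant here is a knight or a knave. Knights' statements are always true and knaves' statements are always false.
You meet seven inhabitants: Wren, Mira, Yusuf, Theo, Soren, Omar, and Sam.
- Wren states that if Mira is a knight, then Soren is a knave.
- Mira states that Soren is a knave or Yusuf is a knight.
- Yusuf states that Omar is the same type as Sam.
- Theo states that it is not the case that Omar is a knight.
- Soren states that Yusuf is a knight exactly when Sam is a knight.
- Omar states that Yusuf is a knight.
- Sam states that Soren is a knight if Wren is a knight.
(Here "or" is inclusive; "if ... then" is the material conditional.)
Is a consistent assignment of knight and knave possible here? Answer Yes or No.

Yes

One consistent assignment: Wren=knave, Mira=knight, Yusuf=knight, Theo=knave, Soren=knight, Omar=knight, Sam=knight.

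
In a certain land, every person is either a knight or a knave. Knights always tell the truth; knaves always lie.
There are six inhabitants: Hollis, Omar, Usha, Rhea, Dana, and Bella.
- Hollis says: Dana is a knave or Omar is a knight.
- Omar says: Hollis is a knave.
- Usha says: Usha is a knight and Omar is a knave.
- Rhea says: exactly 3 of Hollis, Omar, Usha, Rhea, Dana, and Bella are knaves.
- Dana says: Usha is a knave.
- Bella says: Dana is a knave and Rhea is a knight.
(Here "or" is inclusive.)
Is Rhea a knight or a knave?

Rhea is a knave.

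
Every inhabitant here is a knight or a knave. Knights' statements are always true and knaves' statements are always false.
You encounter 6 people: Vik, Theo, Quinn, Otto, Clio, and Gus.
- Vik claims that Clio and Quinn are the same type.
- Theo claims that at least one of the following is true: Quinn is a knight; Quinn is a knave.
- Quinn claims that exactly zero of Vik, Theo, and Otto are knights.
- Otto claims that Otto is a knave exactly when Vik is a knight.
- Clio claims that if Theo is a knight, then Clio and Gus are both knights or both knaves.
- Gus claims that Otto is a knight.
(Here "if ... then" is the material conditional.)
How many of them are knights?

4

The unique consistent assignment is Vik=knave, Theo=knight, Quinn=knave, Otto=knight, Clio=knight, Gus=knight.
That has 4 knights.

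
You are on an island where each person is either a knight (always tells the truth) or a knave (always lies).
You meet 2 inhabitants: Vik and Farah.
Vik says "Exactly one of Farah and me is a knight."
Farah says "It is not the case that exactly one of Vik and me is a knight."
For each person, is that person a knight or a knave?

Knights: Vik. Knaves: Farah.

Since Vik is a knight, "exactly one of Farah and me is a knight" needs to be True, which holds.
Farah is a knave, and the claim "it is not the case that exactly one of Vik and me is a knight" is indeed False.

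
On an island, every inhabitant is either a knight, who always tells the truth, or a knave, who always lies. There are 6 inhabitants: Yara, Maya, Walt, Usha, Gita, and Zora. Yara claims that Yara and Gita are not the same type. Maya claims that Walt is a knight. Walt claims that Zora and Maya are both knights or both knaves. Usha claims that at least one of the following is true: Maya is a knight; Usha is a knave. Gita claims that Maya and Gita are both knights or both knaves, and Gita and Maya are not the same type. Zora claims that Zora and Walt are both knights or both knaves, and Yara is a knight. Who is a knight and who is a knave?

Yara is a knight, Maya is a knight, Walt is a knight, Usha is a knight, Gita is a knave, and Zora is a knight.

As a knight, Yara's statement "Yara and Gita are not the same type" should be true; it is.
Since Maya is a knight, "Walt is a knight" needs to be true, which holds.
Walt is a knight, so "Zora and Maya are both knights or both knaves" must be true — and it is.
Usha (knight): "at least one of the following is true: Maya is a knight; Usha is a knave" — true. ✓
Gita is a knave; "Maya and Gita are both knights or both knaves, and Gita and Maya are not the same type" is false, as required.
As a knight, Zora's statement "Zora and Walt are both knights or both knaves, and Yara is a knight" should be true; it is.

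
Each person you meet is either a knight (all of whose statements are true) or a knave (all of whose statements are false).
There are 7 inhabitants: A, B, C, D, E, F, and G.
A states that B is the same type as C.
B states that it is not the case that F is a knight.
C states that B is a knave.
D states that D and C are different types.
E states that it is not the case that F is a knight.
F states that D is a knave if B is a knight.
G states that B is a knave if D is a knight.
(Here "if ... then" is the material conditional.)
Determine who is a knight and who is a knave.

A is a knave, B is a knight, C is a knave, D is a knight, E is a knight, F is a knave, and G is a knave.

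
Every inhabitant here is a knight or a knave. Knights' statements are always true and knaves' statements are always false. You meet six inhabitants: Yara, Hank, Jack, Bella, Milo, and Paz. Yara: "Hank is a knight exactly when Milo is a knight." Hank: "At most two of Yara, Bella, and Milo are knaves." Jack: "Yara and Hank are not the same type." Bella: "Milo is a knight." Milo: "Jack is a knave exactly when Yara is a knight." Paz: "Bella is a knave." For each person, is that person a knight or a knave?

Yara is a knight, Hank is a knight, Jack is a knave, Bella is a knight, Milo is a knight, and Paz is a knave.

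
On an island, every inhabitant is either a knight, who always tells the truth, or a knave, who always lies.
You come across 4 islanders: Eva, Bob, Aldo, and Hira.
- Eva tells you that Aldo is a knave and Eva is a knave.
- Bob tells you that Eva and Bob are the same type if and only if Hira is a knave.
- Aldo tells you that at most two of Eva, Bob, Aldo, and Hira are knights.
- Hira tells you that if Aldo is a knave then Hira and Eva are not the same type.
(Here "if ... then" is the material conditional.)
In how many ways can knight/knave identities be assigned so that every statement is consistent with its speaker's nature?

1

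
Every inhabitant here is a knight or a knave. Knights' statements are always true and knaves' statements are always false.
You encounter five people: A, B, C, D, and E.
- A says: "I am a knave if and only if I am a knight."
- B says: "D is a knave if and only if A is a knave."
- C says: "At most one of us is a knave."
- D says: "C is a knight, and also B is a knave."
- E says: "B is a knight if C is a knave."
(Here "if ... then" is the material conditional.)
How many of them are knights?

2

The unique consistent assignment is A=knave, B=knight, C=knave, D=knave, E=knight.
That has 2 knights.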